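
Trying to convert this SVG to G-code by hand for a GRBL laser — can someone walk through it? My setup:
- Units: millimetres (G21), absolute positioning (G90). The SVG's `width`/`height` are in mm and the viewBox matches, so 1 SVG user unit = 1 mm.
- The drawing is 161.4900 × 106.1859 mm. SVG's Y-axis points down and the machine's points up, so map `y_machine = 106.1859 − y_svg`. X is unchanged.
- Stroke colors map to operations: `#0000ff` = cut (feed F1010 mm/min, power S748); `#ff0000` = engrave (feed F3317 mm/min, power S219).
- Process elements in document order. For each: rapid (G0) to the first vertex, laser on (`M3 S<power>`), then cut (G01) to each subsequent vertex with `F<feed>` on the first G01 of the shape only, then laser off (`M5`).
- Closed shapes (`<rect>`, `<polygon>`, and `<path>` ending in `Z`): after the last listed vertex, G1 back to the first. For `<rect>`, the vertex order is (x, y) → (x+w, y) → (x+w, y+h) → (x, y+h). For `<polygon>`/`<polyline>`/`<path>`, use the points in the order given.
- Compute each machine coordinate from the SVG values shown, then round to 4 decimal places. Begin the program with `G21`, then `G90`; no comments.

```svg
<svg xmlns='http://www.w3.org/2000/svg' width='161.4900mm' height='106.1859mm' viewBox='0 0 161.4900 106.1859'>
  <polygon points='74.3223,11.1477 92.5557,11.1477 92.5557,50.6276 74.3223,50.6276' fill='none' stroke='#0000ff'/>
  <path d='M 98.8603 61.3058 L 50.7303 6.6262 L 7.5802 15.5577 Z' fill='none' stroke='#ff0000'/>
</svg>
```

1 u = 1 mm; y_m = 106.1859 − y.

[1] `<polygon>` rectangle, #0000ff→cut S748 F1010: (74.3223,95.0382) → (92.5557,95.0382) → (92.5557,55.5583) → (74.3223,55.5583) → (74.3223,95.0382) (closed)

[2] `<path>` closed polygon, #ff0000→engrave S219 F3317: (98.8603,44.8801) → (50.7303,99.5597) → (7.5802,90.6282) → (98.8603,44.8801) (closed)

G21
G90
G0 X74.3223 Y95.0382
M3 S748
G01 X92.5557 Y95.0382 F1010
G01 X92.5557 Y55.5583
G01 X74.3223 Y55.5583
G01 X74.3223 Y95.0382
M5
G0 X98.8603 Y44.8801
M3 S219
G01 X50.7303 Y99.5597 F3317
G01 X7.5802 Y90.6282
G01 X98.8603 Y44.8801
M5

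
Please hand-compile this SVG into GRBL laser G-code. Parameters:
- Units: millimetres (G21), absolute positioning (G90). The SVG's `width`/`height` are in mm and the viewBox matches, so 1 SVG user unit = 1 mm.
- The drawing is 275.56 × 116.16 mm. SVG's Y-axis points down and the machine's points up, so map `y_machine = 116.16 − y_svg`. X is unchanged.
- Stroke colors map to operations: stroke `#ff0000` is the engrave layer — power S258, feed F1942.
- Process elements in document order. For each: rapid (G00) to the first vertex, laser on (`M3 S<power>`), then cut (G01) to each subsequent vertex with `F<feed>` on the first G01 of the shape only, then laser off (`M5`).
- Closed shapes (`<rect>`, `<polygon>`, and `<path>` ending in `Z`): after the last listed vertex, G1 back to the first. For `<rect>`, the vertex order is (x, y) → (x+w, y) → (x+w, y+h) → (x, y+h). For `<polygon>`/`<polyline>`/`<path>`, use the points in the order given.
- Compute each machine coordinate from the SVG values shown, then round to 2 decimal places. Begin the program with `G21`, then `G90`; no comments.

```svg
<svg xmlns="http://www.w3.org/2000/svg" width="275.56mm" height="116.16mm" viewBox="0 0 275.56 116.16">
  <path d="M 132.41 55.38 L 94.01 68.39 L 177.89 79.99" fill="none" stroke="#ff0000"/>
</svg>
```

G21
G90
G00 X132.41 Y60.78
M3 S258
G01 X94.01 Y47.77 F1942
G01 X177.89 Y36.17
M5

Since the viewBox matches the mm dimensions, user units are millimetres directly. The only transform is the Y-flip y_m = 116.16 − y_svg.

Shape 1 is a open polyline drawn with `<path>`. Its stroke #ff0000 means engrave at S258, F1942. After flipping Y the toolpath is (132.41,60.78) → (94.01,47.77) → (177.89,36.17).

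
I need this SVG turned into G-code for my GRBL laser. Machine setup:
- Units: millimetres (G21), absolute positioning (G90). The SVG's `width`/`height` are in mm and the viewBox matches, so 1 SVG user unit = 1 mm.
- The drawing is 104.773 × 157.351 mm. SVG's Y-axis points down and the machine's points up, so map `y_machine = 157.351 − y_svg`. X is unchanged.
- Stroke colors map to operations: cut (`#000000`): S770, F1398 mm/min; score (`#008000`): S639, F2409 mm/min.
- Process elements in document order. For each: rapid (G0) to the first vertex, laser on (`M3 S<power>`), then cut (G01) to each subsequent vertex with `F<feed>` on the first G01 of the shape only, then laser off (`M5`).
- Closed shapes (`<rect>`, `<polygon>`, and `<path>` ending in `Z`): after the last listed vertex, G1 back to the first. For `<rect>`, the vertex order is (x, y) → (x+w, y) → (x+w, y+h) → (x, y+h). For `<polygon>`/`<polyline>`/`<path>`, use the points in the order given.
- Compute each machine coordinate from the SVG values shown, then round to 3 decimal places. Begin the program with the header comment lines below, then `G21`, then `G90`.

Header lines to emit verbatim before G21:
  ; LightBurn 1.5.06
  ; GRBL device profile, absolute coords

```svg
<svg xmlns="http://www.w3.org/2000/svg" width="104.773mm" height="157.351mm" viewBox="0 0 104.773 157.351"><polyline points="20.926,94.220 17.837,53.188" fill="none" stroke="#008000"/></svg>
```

1 u = 1 mm; y_m = 157.351 − y.

[1] `<polyline>` line segment, #008000→score S639 F2409: (20.926,63.131) → (17.837,104.163)

; LightBurn 1.5.06
; GRBL device profile, absolute coords
G21
G90
G0 X20.926 Y63.131
M3 S639
G01 X17.837 Y104.163 F2409
M5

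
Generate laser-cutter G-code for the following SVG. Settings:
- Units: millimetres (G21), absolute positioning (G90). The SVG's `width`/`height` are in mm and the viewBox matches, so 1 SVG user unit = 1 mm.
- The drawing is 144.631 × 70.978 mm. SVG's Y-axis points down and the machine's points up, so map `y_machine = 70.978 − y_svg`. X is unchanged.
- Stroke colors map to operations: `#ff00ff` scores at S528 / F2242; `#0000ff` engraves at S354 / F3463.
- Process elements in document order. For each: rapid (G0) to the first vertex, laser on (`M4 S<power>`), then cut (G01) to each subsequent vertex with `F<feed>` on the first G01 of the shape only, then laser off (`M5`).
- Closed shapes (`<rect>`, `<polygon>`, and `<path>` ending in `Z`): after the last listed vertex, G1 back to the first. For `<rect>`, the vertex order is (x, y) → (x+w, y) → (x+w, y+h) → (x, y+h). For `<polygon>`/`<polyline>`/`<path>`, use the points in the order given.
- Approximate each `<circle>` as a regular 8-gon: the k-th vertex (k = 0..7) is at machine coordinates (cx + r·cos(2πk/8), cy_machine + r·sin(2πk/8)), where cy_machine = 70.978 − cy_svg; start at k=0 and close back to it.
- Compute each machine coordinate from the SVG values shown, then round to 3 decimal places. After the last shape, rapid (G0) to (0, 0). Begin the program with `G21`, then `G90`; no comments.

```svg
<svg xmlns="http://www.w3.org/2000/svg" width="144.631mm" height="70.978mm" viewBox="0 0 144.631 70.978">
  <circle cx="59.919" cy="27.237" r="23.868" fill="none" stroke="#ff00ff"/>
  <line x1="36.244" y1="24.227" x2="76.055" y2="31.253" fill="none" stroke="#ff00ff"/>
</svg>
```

viewBox `0 0 144.631 70.978` with mm width/height → 1 unit = 1 mm. Flip: y_m = 70.978 − y_svg.

**Shape 1** — `<circle>` circle, stroke `#ff00ff` → score (S528, F2242). Machine vertices: (83.787,43.741) → (76.796,60.618) → (59.919,67.609) → (43.042,60.618) → (36.051,43.741) → (43.042,26.864) → (59.919,19.873) → (76.796,26.864) → (83.787,43.741). Closed: final G1 returns to the first vertex.

**Shape 2** — `<line>` line segment, stroke `#ff00ff` → score (S528, F2242). Machine vertices: (36.244,46.751) → (76.055,39.725). Open path.

G21
G90
G0 X83.787 Y43.741
M4 S528
G01 X76.796 Y60.618 F2242
G01 X59.919 Y67.609
G01 X43.042 Y60.618
G01 X36.051 Y43.741
G01 X43.042 Y26.864
G01 X59.919 Y19.873
G01 X76.796 Y26.864
G01 X83.787 Y43.741
M5
G0 X36.244 Y46.751
M4 S528
G01 X76.055 Y39.725 F2242
M5
G0 X0.000 Y0.000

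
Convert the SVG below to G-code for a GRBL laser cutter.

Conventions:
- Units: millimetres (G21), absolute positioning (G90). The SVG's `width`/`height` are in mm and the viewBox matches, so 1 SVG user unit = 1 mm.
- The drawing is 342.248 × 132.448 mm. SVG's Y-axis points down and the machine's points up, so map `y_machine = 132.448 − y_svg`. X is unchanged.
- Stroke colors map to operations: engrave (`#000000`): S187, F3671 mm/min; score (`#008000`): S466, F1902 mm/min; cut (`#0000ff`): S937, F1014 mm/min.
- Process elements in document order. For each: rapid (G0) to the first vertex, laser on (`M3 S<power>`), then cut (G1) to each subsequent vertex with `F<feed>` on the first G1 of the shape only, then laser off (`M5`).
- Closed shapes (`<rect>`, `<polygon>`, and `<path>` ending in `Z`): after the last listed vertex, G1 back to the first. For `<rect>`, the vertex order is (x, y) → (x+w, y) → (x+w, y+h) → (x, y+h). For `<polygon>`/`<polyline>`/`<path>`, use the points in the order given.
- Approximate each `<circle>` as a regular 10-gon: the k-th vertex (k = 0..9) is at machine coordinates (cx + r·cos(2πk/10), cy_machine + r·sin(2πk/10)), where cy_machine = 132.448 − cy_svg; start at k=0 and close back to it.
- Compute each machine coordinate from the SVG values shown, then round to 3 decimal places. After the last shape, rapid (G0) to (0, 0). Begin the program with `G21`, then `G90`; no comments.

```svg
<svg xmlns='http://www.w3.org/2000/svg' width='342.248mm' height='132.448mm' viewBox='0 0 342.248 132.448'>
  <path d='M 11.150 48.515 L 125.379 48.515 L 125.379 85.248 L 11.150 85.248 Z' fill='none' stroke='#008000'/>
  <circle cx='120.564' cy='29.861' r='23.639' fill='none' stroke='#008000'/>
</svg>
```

1 u = 1 mm; y_m = 132.448 − y.

[1] `<path>` rectangle, #008000→score S466 F1902: (11.150,83.933) → (125.379,83.933) → (125.379,47.200) → (11.150,47.200) → (11.150,83.933) (closed)

[2] `<circle>` circle, #008000→score S466 F1902: (144.203,102.587) → (139.688,116.482) → (127.869,125.069) → (113.259,125.069) → (101.440,116.482) → (96.925,102.587) → (101.440,88.692) → (113.259,80.105) → (127.869,80.105) → (139.688,88.692) → (144.203,102.587) (closed)

G21
G90
G0 X11.150 Y83.933
M3 S466
G1 X125.379 Y83.933 F1902
G1 X125.379 Y47.200
G1 X11.150 Y47.200
G1 X11.150 Y83.933
M5
G0 X144.203 Y102.587
M3 S466
G1 X139.688 Y116.482 F1902
G1 X127.869 Y125.069
G1 X113.259 Y125.069
G1 X101.440 Y116.482
G1 X96.925 Y102.587
G1 X101.440 Y88.692
G1 X113.259 Y80.105
G1 X127.869 Y80.105
G1 X139.688 Y88.692
G1 X144.203 Y102.587
M5
G0 X0.000 Y0.000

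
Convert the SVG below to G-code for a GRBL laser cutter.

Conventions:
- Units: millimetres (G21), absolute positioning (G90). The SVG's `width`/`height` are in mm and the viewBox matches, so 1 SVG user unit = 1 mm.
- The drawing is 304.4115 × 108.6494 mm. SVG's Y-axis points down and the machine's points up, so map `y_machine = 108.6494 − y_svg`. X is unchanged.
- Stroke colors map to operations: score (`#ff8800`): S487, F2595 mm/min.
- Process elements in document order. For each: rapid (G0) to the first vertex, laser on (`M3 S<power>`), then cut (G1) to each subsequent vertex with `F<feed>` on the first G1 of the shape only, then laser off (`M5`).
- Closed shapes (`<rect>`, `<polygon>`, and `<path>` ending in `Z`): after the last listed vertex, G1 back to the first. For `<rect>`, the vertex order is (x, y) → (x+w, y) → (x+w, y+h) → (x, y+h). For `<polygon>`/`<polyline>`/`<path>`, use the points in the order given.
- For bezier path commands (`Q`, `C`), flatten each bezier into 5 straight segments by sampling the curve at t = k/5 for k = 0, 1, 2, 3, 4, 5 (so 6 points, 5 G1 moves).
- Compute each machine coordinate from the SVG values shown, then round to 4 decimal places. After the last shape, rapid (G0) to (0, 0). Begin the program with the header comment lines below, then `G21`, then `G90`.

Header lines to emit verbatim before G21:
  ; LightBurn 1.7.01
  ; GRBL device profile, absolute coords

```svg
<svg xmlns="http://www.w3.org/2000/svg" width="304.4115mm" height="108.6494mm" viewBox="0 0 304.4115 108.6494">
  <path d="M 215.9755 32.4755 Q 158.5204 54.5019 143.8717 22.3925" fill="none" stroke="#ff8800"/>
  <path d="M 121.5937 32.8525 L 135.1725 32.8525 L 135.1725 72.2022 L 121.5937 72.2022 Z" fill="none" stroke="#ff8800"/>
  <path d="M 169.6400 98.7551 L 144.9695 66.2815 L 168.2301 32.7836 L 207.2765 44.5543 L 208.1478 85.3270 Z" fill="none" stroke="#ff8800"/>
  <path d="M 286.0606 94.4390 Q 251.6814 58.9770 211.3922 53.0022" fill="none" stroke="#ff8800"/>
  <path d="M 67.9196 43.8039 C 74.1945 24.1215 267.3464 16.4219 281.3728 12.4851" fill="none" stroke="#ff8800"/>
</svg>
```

1 u = 1 mm; y_m = 108.6494 − y.

[1] `<path>` quadratic bezier, #ff8800→score S487 F2595: (215.9755,76.1739) → (194.7057,69.5288) → (176.8604,67.2145) → (162.4397,69.2311) → (151.4434,75.5786) → (143.8717,86.2569)

[2] `<path>` rectangle, #ff8800→score S487 F2595: (121.5937,75.7969) → (135.1725,75.7969) → (135.1725,36.4472) → (121.5937,36.4472) → (121.5937,75.7969) (closed)

[3] `<path>` regular polygon, #ff8800→score S487 F2595: (169.6400,9.8943) → (144.9695,42.3679) → (168.2301,75.8658) → (207.2765,64.0951) → (208.1478,23.3224) → (169.6400,9.8943) (closed)

[4] `<path>` quadratic bezier, #ff8800→score S487 F2595: (286.0606,14.2104) → (272.0725,27.2157) → (257.6116,37.8620) → (242.6780,46.1494) → (227.2715,52.0778) → (211.3922,55.6472)

[5] `<path>` cubic bezier, #ff8800→score S487 F2595: (67.9196,64.8455) → (91.1818,75.2828) → (141.7263,83.2387) → (201.9850,89.1079) → (254.3899,93.2849) → (281.3728,96.1643)

; LightBurn 1.7.01
; GRBL device profile, absolute coords
G21
G90
G0 X215.9755 Y76.1739
M3 S487
G1 X194.7057 Y69.5288 F2595
G1 X176.8604 Y67.2145
G1 X162.4397 Y69.2311
G1 X151.4434 Y75.5786
G1 X143.8717 Y86.2569
M5
G0 X121.5937 Y75.7969
M3 S487
G1 X135.1725 Y75.7969 F2595
G1 X135.1725 Y36.4472
G1 X121.5937 Y36.4472
G1 X121.5937 Y75.7969
M5
G0 X169.6400 Y9.8943
M3 S487
G1 X144.9695 Y42.3679 F2595
G1 X168.2301 Y75.8658
G1 X207.2765 Y64.0951
G1 X208.1478 Y23.3224
G1 X169.6400 Y9.8943
M5
G0 X286.0606 Y14.2104
M3 S487
G1 X272.0725 Y27.2157 F2595
G1 X257.6116 Y37.8620
G1 X242.6780 Y46.1494
G1 X227.2715 Y52.0778
G1 X211.3922 Y55.6472
M5
G0 X67.9196 Y64.8455
M3 S487
G1 X91.1818 Y75.2828 F2595
G1 X141.7263 Y83.2387
G1 X201.9850 Y89.1079
G1 X254.3899 Y93.2849
G1 X281.3728 Y96.1643
M5
G0 X0.0000 Y0.0000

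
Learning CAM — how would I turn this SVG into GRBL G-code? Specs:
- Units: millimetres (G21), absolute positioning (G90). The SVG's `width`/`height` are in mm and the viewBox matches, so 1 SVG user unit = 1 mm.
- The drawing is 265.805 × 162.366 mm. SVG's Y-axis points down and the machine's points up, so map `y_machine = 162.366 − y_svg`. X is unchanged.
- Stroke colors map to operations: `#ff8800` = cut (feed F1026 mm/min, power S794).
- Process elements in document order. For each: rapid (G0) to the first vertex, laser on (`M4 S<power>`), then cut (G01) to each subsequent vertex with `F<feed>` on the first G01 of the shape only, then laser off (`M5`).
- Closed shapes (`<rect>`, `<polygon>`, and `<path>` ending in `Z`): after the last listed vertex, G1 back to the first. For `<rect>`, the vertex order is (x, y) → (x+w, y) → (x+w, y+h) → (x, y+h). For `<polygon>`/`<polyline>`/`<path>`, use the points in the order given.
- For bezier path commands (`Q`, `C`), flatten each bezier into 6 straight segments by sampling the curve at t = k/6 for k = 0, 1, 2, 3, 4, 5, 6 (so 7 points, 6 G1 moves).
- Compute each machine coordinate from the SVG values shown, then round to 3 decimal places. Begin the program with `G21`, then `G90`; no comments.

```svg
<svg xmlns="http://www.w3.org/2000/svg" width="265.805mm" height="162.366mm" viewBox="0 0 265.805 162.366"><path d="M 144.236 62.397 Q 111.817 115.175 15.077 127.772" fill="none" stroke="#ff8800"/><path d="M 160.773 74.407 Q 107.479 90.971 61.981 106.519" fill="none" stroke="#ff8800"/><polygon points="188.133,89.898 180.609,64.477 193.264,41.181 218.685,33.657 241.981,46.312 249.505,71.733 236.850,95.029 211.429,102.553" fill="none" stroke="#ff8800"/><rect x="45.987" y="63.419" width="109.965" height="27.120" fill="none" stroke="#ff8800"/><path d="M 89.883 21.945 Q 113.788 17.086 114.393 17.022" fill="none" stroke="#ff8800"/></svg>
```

viewBox `0 0 265.805 162.366` with mm width/height → 1 unit = 1 mm. Flip: y_m = 162.366 − y_svg.

**Shape 1** — `<path>` quadratic bezier, stroke `#ff8800` → cut (S794, F1026). Control points (SVG): P0=(144.236,62.397), P1=(111.817,115.175), P2=(15.077,127.772); sampled at t=k/6. Machine vertices: (144.236,99.969) → (131.643,83.492) → (115.477,69.248) → (95.737,57.236) → (72.424,47.457) → (45.537,39.909) → (15.077,34.594). Open path.

**Shape 2** — `<path>` quadratic bezier, stroke `#ff8800` → cut (S794, F1026). Control points (SVG): P0=(160.773,74.407), P1=(107.479,90.971), P2=(61.981,106.519); sampled at t=k/6. Machine vertices: (160.773,87.959) → (143.225,82.466) → (126.110,77.029) → (109.428,71.649) → (93.179,66.325) → (77.364,61.058) → (61.981,55.847). Open path.

**Shape 3** — `<polygon>` regular polygon, stroke `#ff8800` → cut (S794, F1026). Machine vertices: (188.133,72.468) → (180.609,97.889) → (193.264,121.185) → (218.685,128.709) → (241.981,116.054) → (249.505,90.633) → (236.850,67.337) → (211.429,59.813) → (188.133,72.468). Closed: final G1 returns to the first vertex.

**Shape 4** — `<rect>` rectangle, stroke `#ff8800` → cut (S794, F1026). Machine vertices: (45.987,98.947) → (155.952,98.947) → (155.952,71.827) → (45.987,71.827) → (45.987,98.947). Closed: final G1 returns to the first vertex.

**Shape 5** — `<path>` quadratic bezier, stroke `#ff8800` → cut (S794, F1026). Control points (SVG): P0=(89.883,21.945), P1=(113.788,17.086), P2=(114.393,17.022); sampled at t=k/6. Machine vertices: (89.883,140.421) → (97.204,141.907) → (103.231,143.128) → (107.963,144.081) → (111.401,144.769) → (113.544,145.189) → (114.393,145.344). Open path.

G21
G90
G0 X144.236 Y99.969
M4 S794
G01 X131.643 Y83.492 F1026
G01 X115.477 Y69.248
G01 X95.737 Y57.236
G01 X72.424 Y47.457
G01 X45.537 Y39.909
G01 X15.077 Y34.594
M5
G0 X160.773 Y87.959
M4 S794
G01 X143.225 Y82.466 F1026
G01 X126.110 Y77.029
G01 X109.428 Y71.649
G01 X93.179 Y66.325
G01 X77.364 Y61.058
G01 X61.981 Y55.847
M5
G0 X188.133 Y72.468
M4 S794
G01 X180.609 Y97.889 F1026
G01 X193.264 Y121.185
G01 X218.685 Y128.709
G01 X241.981 Y116.054
G01 X249.505 Y90.633
G01 X236.850 Y67.337
G01 X211.429 Y59.813
G01 X188.133 Y72.468
M5
G0 X45.987 Y98.947
M4 S794
G01 X155.952 Y98.947 F1026
G01 X155.952 Y71.827
G01 X45.987 Y71.827
G01 X45.987 Y98.947
M5
G0 X89.883 Y140.421
M4 S794
G01 X97.204 Y141.907 F1026
G01 X103.231 Y143.128
G01 X107.963 Y144.081
G01 X111.401 Y144.769
G01 X113.544 Y145.189
G01 X114.393 Y145.344
M5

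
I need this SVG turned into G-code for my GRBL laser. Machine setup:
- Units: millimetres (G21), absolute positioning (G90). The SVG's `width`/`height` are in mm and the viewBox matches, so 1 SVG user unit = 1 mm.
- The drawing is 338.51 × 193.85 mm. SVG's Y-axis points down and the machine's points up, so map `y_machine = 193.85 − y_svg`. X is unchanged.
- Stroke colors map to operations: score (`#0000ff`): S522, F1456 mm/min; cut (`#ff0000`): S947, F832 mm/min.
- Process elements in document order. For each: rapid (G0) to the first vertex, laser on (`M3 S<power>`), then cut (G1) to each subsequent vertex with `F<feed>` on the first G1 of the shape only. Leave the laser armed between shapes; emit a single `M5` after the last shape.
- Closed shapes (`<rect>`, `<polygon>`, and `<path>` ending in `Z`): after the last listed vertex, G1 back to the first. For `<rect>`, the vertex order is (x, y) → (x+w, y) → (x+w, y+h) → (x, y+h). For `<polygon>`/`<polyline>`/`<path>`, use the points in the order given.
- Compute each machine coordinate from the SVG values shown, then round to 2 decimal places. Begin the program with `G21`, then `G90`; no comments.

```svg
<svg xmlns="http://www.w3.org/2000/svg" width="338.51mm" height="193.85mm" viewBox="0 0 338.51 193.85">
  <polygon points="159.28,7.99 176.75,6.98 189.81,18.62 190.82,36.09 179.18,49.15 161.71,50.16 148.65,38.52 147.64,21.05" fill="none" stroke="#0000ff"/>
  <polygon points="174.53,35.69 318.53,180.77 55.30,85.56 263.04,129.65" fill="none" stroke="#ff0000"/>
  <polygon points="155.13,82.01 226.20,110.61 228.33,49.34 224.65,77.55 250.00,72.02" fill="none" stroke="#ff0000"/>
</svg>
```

G21
G90
G0 X159.28 Y185.86
M3 S522
G1 X176.75 Y186.87 F1456
G1 X189.81 Y175.23
G1 X190.82 Y157.76
G1 X179.18 Y144.70
G1 X161.71 Y143.69
G1 X148.65 Y155.33
G1 X147.64 Y172.80
G1 X159.28 Y185.86
G0 X174.53 Y158.16
M3 S947
G1 X318.53 Y13.08 F832
G1 X55.30 Y108.29
G1 X263.04 Y64.20
G1 X174.53 Y158.16
G0 X155.13 Y111.84
M3 S947
G1 X226.20 Y83.24 F832
G1 X228.33 Y144.51
G1 X224.65 Y116.30
G1 X250.00 Y121.83
G1 X155.13 Y111.84
M5

viewBox `0 0 338.51 193.85` with mm width/height → 1 unit = 1 mm. Flip: y_m = 193.85 − y_svg.

**Shape 1** — `<polygon>` regular polygon, stroke `#0000ff` → score (S522, F1456). Machine vertices: (159.28,185.86) → (176.75,186.87) → (189.81,175.23) → (190.82,157.76) → (179.18,144.70) → (161.71,143.69) → (148.65,155.33) → (147.64,172.80) → (159.28,185.86). Closed: final G1 returns to the first vertex.

**Shape 2** — `<polygon>` closed polygon, stroke `#ff0000` → cut (S947, F832). Machine vertices: (174.53,158.16) → (318.53,13.08) → (55.30,108.29) → (263.04,64.20) → (174.53,158.16). Closed: final G1 returns to the first vertex.

**Shape 3** — `<polygon>` closed polygon, stroke `#ff0000` → cut (S947, F832). Machine vertices: (155.13,111.84) → (226.20,83.24) → (228.33,144.51) → (224.65,116.30) → (250.00,121.83) → (155.13,111.84). Closed: final G1 returns to the first vertex.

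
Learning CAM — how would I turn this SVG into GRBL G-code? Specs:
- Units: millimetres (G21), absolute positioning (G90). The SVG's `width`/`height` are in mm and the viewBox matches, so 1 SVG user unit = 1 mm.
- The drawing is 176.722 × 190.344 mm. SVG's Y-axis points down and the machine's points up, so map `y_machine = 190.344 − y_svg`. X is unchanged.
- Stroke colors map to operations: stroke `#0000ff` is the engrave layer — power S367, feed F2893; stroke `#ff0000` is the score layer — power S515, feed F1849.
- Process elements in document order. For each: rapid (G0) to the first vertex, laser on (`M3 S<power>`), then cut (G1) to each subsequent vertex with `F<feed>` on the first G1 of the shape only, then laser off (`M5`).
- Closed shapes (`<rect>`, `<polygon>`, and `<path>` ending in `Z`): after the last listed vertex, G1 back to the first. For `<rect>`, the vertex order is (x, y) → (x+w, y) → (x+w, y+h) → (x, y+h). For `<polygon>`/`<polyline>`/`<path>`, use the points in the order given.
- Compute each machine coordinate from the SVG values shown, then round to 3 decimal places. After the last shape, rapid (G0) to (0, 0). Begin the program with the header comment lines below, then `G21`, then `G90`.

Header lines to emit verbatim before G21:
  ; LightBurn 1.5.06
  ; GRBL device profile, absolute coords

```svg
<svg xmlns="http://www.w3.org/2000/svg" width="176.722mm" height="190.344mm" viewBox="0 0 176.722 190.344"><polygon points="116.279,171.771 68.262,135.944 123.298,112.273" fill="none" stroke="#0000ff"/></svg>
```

Since the viewBox matches the mm dimensions, user units are millimetres directly. The only transform is the Y-flip y_m = 190.344 − y_svg.

Shape 1 is a regular polygon drawn with `<polygon>`. Its stroke #0000ff means engrave at S367, F2893. After flipping Y the toolpath is (116.279,18.573) → (68.262,54.400) → (123.298,78.071) → (116.279,18.573), returning to the start.

; LightBurn 1.5.06
; GRBL device profile, absolute coords
G21
G90
G0 X116.279 Y18.573
M3 S367
G1 X68.262 Y54.400 F2893
G1 X123.298 Y78.071
G1 X116.279 Y18.573
M5
G0 X0.000 Y0.000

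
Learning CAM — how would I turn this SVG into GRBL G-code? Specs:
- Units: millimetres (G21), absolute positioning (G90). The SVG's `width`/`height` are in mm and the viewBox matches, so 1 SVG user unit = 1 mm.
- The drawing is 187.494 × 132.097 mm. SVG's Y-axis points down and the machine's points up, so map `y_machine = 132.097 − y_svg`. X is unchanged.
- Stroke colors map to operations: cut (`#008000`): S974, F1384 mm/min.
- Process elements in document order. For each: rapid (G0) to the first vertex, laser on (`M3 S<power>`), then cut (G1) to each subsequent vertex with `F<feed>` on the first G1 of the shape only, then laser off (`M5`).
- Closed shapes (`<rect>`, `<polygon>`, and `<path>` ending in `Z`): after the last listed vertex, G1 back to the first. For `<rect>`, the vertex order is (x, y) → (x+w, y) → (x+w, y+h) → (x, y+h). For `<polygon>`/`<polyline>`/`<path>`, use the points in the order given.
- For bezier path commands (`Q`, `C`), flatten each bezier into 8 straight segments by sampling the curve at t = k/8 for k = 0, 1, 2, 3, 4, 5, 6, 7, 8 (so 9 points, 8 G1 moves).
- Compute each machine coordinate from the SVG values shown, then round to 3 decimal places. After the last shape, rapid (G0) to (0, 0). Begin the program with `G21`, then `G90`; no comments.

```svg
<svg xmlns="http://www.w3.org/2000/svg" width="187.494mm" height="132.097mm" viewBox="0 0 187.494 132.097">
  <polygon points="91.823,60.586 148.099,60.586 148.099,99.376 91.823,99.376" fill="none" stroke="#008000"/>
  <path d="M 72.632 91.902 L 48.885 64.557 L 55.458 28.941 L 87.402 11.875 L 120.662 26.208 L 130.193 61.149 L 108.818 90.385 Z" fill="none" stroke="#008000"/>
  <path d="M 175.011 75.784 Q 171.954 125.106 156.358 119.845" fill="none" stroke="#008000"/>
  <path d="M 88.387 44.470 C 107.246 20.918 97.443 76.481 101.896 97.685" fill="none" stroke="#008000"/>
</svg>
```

G21
G90
G0 X91.823 Y71.511
M3 S974
G1 X148.099 Y71.511 F1384
G1 X148.099 Y32.721
G1 X91.823 Y32.721
G1 X91.823 Y71.511
M5
G0 X72.632 Y40.195
M3 S974
G1 X48.885 Y67.540 F1384
G1 X55.458 Y103.156
G1 X87.402 Y120.222
G1 X120.662 Y105.889
G1 X130.193 Y70.948
G1 X108.818 Y41.712
G1 X72.632 Y40.195
M5
G0 X175.011 Y56.313
M3 S974
G1 X174.051 Y44.835 F1384
G1 X172.699 Y35.063
G1 X170.955 Y26.997
G1 X168.819 Y20.637
G1 X166.292 Y15.982
G1 X163.372 Y13.033
G1 X160.061 Y11.790
G1 X156.358 Y12.252
M5
G0 X88.387 Y87.627
M3 S974
G1 X94.199 Y92.972 F1384
G1 X97.828 Y92.230
G1 X99.775 Y86.730
G1 X100.544 Y77.803
G1 X100.637 Y66.778
G1 X100.559 Y54.984
G1 X100.811 Y43.752
G1 X101.896 Y34.412
M5
G0 X0.000 Y0.000

1 u = 1 mm; y_m = 132.097 − y.

[1] `<polygon>` rectangle, #008000→cut S974 F1384: (91.823,71.511) → (148.099,71.511) → (148.099,32.721) → (91.823,32.721) → (91.823,71.511) (closed)

[2] `<path>` regular polygon, #008000→cut S974 F1384: (72.632,40.195) → (48.885,67.540) → (55.458,103.156) → (87.402,120.222) → (120.662,105.889) → (130.193,70.948) → (108.818,41.712) → (72.632,40.195) (closed)

[3] `<path>` quadratic bezier, #008000→cut S974 F1384: (175.011,56.313) → (174.051,44.835) → (172.699,35.063) → (170.955,26.997) → (168.819,20.637) → (166.292,15.982) → (163.372,13.033) → (160.061,11.790) → (156.358,12.252)

[4] `<path>` cubic bezier, #008000→cut S974 F1384: (88.387,87.627) → (94.199,92.972) → (97.828,92.230) → (99.775,86.730) → (100.544,77.803) → (100.637,66.778) → (100.559,54.984) → (100.811,43.752) → (101.896,34.412)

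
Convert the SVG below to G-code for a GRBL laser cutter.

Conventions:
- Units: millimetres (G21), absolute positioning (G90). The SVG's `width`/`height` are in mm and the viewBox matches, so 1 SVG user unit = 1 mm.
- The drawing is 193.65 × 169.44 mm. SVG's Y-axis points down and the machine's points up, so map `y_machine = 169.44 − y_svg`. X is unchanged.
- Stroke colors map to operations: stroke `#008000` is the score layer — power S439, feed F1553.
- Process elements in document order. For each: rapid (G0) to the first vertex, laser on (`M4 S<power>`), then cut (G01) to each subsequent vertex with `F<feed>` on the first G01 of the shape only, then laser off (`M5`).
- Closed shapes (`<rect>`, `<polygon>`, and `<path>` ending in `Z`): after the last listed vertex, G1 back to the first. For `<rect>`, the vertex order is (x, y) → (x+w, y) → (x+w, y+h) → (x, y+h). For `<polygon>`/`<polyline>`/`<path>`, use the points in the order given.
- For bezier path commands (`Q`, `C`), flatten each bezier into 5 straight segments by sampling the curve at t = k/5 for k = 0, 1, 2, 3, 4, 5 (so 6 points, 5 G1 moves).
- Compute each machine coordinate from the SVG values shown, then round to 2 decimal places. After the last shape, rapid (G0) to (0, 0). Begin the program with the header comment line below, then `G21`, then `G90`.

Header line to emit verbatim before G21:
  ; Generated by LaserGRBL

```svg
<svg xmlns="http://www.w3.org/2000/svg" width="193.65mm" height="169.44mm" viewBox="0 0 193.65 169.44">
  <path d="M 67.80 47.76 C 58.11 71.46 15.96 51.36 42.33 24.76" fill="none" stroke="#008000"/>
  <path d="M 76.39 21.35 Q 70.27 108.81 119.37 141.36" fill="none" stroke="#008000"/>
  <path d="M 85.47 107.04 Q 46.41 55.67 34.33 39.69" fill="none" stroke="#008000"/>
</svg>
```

viewBox `0 0 193.65 169.44` with mm width/height → 1 unit = 1 mm. Flip: y_m = 169.44 − y_svg.

**Shape 1** — `<path>` cubic bezier, stroke `#008000` → score (S439, F1553). Control points (SVG): P0=(67.80,47.76), P1=(58.11,71.46), P2=(15.96,51.36), P3=(42.33,24.76); sampled at t=k/5. Machine vertices: (67.80,121.68) → (58.90,112.42) → (47.05,111.88) → (37.11,118.27) → (33.92,129.80) → (42.33,144.68). Open path.

**Shape 2** — `<path>` quadratic bezier, stroke `#008000` → score (S439, F1553). Control points (SVG): P0=(76.39,21.35), P1=(70.27,108.81), P2=(119.37,141.36); sampled at t=k/5. Machine vertices: (76.39,148.09) → (76.15,115.30) → (80.33,86.91) → (88.93,62.91) → (101.94,43.30) → (119.37,28.08). Open path.

**Shape 3** — `<path>` quadratic bezier, stroke `#008000` → score (S439, F1553). Control points (SVG): P0=(85.47,107.04), P1=(46.41,55.67), P2=(34.33,39.69); sampled at t=k/5. Machine vertices: (85.47,62.40) → (70.93,81.53) → (58.54,97.83) → (48.31,111.30) → (40.24,121.94) → (34.33,129.75). Open path.

; Generated by LaserGRBL
G21
G90
G0 X67.80 Y121.68
M4 S439
G01 X58.90 Y112.42 F1553
G01 X47.05 Y111.88
G01 X37.11 Y118.27
G01 X33.92 Y129.80
G01 X42.33 Y144.68
M5
G0 X76.39 Y148.09
M4 S439
G01 X76.15 Y115.30 F1553
G01 X80.33 Y86.91
G01 X88.93 Y62.91
G01 X101.94 Y43.30
G01 X119.37 Y28.08
M5
G0 X85.47 Y62.40
M4 S439
G01 X70.93 Y81.53 F1553
G01 X58.54 Y97.83
G01 X48.31 Y111.30
G01 X40.24 Y121.94
G01 X34.33 Y129.75
M5
G0 X0.00 Y0.00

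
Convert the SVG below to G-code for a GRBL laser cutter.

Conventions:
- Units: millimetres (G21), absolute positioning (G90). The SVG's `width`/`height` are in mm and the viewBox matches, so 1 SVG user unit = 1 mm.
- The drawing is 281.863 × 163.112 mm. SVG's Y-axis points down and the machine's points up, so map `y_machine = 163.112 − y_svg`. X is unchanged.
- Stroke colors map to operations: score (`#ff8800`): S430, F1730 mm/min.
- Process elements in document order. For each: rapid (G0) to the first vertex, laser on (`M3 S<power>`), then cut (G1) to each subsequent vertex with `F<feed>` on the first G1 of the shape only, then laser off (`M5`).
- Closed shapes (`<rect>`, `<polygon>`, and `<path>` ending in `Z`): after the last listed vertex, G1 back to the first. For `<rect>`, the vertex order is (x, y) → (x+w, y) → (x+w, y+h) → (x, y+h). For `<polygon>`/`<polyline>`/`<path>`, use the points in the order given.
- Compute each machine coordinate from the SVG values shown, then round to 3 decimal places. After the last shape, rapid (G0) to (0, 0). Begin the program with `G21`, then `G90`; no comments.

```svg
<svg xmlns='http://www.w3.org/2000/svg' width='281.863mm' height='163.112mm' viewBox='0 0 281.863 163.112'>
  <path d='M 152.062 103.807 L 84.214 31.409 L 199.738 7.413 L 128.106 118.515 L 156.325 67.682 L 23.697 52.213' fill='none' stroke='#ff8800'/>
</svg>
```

G21
G90
G0 X152.062 Y59.305
M3 S430
G1 X84.214 Y131.703 F1730
G1 X199.738 Y155.699
G1 X128.106 Y44.597
G1 X156.325 Y95.430
G1 X23.697 Y110.899
M5
G0 X0.000 Y0.000

1 u = 1 mm; y_m = 163.112 − y.

[1] `<path>` open polyline, #ff8800→score S430 F1730: (152.062,59.305) → (84.214,131.703) → (199.738,155.699) → (128.106,44.597) → (156.325,95.430) → (23.697,110.899)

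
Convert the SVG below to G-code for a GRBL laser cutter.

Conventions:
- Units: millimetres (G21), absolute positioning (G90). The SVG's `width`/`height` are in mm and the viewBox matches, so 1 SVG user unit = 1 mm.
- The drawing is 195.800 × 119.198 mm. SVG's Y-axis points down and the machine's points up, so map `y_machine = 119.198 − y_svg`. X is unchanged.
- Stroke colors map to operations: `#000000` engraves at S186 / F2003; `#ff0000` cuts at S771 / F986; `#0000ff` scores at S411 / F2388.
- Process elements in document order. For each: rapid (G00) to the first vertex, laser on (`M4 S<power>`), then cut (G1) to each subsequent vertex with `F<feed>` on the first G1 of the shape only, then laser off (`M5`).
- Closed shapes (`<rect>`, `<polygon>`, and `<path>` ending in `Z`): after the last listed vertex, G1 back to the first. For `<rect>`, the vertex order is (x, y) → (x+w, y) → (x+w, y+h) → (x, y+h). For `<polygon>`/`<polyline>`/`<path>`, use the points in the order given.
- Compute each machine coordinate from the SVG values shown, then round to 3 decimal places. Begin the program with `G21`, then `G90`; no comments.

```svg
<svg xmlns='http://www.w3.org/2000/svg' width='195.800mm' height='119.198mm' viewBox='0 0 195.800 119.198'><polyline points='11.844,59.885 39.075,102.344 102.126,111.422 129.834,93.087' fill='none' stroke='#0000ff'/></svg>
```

G21
G90
G00 X11.844 Y59.313
M4 S411
G1 X39.075 Y16.854 F2388
G1 X102.126 Y7.776
G1 X129.834 Y26.111
M5

viewBox `0 0 195.800 119.198` with mm width/height → 1 unit = 1 mm. Flip: y_m = 119.198 − y_svg.

**Shape 1** — `<polyline>` open polyline, stroke `#0000ff` → score (S411, F2388). Machine vertices: (11.844,59.313) → (39.075,16.854) → (102.126,7.776) → (129.834,26.111). Open path.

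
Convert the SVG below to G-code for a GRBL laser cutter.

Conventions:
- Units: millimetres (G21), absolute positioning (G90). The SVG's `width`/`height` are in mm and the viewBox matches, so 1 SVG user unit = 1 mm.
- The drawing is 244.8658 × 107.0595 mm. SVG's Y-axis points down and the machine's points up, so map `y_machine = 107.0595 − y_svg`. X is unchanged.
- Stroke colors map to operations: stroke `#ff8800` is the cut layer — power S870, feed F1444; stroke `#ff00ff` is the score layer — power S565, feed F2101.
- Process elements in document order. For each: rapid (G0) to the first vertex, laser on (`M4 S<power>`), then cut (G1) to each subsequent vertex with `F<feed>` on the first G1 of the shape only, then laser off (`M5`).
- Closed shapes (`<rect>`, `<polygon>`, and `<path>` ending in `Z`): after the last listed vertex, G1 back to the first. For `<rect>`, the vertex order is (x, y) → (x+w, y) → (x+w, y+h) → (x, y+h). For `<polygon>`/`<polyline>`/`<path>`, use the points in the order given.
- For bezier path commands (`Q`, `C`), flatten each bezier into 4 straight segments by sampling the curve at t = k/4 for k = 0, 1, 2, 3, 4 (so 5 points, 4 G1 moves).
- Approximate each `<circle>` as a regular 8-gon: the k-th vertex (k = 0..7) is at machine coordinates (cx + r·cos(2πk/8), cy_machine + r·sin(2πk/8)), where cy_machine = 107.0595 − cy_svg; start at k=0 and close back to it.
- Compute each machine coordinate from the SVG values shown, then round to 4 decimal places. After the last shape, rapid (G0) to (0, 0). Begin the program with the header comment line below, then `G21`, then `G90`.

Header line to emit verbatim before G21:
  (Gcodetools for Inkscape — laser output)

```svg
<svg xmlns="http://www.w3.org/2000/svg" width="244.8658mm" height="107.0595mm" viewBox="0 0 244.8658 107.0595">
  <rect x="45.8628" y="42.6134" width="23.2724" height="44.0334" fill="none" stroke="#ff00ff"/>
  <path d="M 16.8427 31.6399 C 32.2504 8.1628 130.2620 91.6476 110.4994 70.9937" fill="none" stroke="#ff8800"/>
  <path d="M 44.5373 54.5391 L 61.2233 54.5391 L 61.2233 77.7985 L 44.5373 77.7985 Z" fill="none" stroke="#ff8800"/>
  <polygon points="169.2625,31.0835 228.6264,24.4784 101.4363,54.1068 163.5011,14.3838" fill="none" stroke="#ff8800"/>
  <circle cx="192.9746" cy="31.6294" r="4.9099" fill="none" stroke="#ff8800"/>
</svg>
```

(Gcodetools for Inkscape — laser output)
G21
G90
G0 X45.8628 Y64.4461
M4 S565
G1 X69.1352 Y64.4461 F2101
G1 X69.1352 Y20.4127
G1 X45.8628 Y20.4127
G1 X45.8628 Y64.4461
M5
G0 X16.8427 Y75.4196
M4 S870
G1 X40.7558 Y76.2705 F1444
G1 X76.8599 Y56.8014
G1 X106.3696 Y36.8029
G1 X110.4994 Y36.0658
M5
G0 X44.5373 Y52.5204
M4 S870
G1 X61.2233 Y52.5204 F1444
G1 X61.2233 Y29.2610
G1 X44.5373 Y29.2610
G1 X44.5373 Y52.5204
M5
G0 X169.2625 Y75.9760
M4 S870
G1 X228.6264 Y82.5811 F1444
G1 X101.4363 Y52.9527
G1 X163.5011 Y92.6757
G1 X169.2625 Y75.9760
M5
G0 X197.8845 Y75.4301
M4 S870
G1 X196.4464 Y78.9019 F1444
G1 X192.9746 Y80.3400
G1 X189.5028 Y78.9019
G1 X188.0647 Y75.4301
G1 X189.5028 Y71.9583
G1 X192.9746 Y70.5202
G1 X196.4464 Y71.9583
G1 X197.8845 Y75.4301
M5
G0 X0.0000 Y0.0000

viewBox `0 0 244.8658 107.0595` with mm width/height → 1 unit = 1 mm. Flip: y_m = 107.0595 − y_svg.

**Shape 1** — `<rect>` rectangle, stroke `#ff00ff` → score (S565, F2101). Machine vertices: (45.8628,64.4461) → (69.1352,64.4461) → (69.1352,20.4127) → (45.8628,20.4127) → (45.8628,64.4461). Closed: final G1 returns to the first vertex.

**Shape 2** — `<path>` cubic bezier, stroke `#ff8800` → cut (S870, F1444). Control points (SVG): P0=(16.8427,31.6399), P1=(32.2504,8.1628), P2=(130.2620,91.6476), P3=(110.4994,70.9937); sampled at t=k/4. Machine vertices: (16.8427,75.4196) → (40.7558,76.2705) → (76.8599,56.8014) → (106.3696,36.8029) → (110.4994,36.0658). Open path.

**Shape 3** — `<path>` rectangle, stroke `#ff8800` → cut (S870, F1444). Machine vertices: (44.5373,52.5204) → (61.2233,52.5204) → (61.2233,29.2610) → (44.5373,29.2610) → (44.5373,52.5204). Closed: final G1 returns to the first vertex.

**Shape 4** — `<polygon>` closed polygon, stroke `#ff8800` → cut (S870, F1444). Machine vertices: (169.2625,75.9760) → (228.6264,82.5811) → (101.4363,52.9527) → (163.5011,92.6757) → (169.2625,75.9760). Closed: final G1 returns to the first vertex.

**Shape 5** — `<circle>` circle, stroke `#ff8800` → cut (S870, F1444). Machine vertices: (197.8845,75.4301) → (196.4464,78.9019) → (192.9746,80.3400) → (189.5028,78.9019) → (188.0647,75.4301) → (189.5028,71.9583) → (192.9746,70.5202) → (196.4464,71.9583) → (197.8845,75.4301). Closed: final G1 returns to the first vertex.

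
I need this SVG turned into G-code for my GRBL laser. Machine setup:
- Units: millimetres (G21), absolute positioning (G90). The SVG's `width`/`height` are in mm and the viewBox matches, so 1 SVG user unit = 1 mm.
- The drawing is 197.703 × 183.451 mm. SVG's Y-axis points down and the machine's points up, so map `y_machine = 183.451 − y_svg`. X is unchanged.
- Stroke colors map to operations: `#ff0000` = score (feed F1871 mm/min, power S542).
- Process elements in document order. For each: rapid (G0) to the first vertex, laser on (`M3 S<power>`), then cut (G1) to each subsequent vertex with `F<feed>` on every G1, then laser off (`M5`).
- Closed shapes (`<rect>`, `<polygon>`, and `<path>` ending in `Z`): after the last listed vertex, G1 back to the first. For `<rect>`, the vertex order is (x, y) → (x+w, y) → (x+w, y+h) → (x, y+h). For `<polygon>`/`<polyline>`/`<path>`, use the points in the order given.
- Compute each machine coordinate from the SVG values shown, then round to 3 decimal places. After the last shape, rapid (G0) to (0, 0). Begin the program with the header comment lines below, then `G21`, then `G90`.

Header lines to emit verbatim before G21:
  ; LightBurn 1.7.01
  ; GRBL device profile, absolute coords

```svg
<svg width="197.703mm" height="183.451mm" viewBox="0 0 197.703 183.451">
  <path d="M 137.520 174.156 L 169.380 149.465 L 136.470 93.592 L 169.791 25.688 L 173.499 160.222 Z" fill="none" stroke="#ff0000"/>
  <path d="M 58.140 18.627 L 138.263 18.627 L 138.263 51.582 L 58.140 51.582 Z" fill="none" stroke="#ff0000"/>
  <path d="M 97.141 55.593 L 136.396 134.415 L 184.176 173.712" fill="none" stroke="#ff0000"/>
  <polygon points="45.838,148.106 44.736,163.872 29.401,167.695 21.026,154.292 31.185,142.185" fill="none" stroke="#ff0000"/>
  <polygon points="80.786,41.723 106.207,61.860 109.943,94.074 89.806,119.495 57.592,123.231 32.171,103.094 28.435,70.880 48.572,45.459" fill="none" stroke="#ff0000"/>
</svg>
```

; LightBurn 1.7.01
; GRBL device profile, absolute coords
G21
G90
G0 X137.520 Y9.295
M3 S542
G1 X169.380 Y33.986 F1871
G1 X136.470 Y89.859 F1871
G1 X169.791 Y157.763 F1871
G1 X173.499 Y23.229 F1871
G1 X137.520 Y9.295 F1871
M5
G0 X58.140 Y164.824
M3 S542
G1 X138.263 Y164.824 F1871
G1 X138.263 Y131.869 F1871
G1 X58.140 Y131.869 F1871
G1 X58.140 Y164.824 F1871
M5
G0 X97.141 Y127.858
M3 S542
G1 X136.396 Y49.036 F1871
G1 X184.176 Y9.739 F1871
M5
G0 X45.838 Y35.345
M3 S542
G1 X44.736 Y19.579 F1871
G1 X29.401 Y15.756 F1871
G1 X21.026 Y29.159 F1871
G1 X31.185 Y41.266 F1871
G1 X45.838 Y35.345 F1871
M5
G0 X80.786 Y141.728
M3 S542
G1 X106.207 Y121.591 F1871
G1 X109.943 Y89.377 F1871
G1 X89.806 Y63.956 F1871
G1 X57.592 Y60.220 F1871
G1 X32.171 Y80.357 F1871
G1 X28.435 Y112.571 F1871
G1 X48.572 Y137.992 F1871
G1 X80.786 Y141.728 F1871
M5
G0 X0.000 Y0.000

1 u = 1 mm; y_m = 183.451 − y.

[1] `<path>` closed polygon, #ff0000→score S542 F1871: (137.520,9.295) → (169.380,33.986) → (136.470,89.859) → (169.791,157.763) → (173.499,23.229) → (137.520,9.295) (closed)

[2] `<path>` rectangle, #ff0000→score S542 F1871: (58.140,164.824) → (138.263,164.824) → (138.263,131.869) → (58.140,131.869) → (58.140,164.824) (closed)

[3] `<path>` open polyline, #ff0000→score S542 F1871: (97.141,127.858) → (136.396,49.036) → (184.176,9.739)

[4] `<polygon>` regular polygon, #ff0000→score S542 F1871: (45.838,35.345) → (44.736,19.579) → (29.401,15.756) → (21.026,29.159) → (31.185,41.266) → (45.838,35.345) (closed)

[5] `<polygon>` regular polygon, #ff0000→score S542 F1871: (80.786,141.728) → (106.207,121.591) → (109.943,89.377) → (89.806,63.956) → (57.592,60.220) → (32.171,80.357) → (28.435,112.571) → (48.572,137.992) → (80.786,141.728) (closed)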